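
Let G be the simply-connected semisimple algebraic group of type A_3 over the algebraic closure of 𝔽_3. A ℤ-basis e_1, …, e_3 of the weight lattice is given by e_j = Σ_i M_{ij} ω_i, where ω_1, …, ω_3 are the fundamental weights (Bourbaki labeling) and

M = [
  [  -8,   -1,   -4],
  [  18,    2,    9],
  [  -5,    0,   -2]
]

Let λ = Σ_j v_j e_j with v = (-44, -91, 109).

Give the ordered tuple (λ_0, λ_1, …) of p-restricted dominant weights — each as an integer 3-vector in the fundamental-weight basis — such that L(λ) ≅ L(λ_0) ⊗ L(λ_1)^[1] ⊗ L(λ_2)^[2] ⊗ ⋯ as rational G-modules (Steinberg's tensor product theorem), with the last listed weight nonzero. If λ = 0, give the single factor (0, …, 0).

Converting to the ω-basis (c_i = row i of M dotted with v = (-44, -91, 109)):
  c_1 = -8*-44 + -1*-91 + -4*109 = 7
  c_2 = 18*-44 + 2*-91 + 9*109 = 7
  c_3 = -5*-44 + 0*-91 + -2*109 = 2
p = 3; digits c_i = Σ_j d_{ij}·3^j, 0 ≤ d_{ij} < 3:
  c_1 = 7 = 1·3^0 + 2·3^1
  c_2 = 7 = 1·3^0 + 2·3^1
  c_3 = 2 = 2·3^0
p-restricted factor λ_0 = (1, 1, 2)
p-restricted factor λ_1 = (2, 2, 0)

((1, 1, 2), (2, 2, 0))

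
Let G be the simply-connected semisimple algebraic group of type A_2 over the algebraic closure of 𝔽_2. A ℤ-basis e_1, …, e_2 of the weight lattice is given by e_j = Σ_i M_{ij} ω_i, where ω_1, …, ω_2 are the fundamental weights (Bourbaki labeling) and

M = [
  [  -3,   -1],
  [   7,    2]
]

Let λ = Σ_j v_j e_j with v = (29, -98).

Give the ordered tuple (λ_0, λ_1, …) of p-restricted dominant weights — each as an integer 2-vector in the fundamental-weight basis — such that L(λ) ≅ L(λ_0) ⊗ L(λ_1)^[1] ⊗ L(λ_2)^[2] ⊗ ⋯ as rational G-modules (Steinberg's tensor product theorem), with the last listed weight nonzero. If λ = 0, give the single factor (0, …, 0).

Change of basis e → ω: c = M·v where v = (29, -98):
  c_1 = (-3)·(29) + (-1)·(-98) = 11
  c_2 = (7)·(29) + (2)·(-98) = 7
p = 2; digits c_i = Σ_j d_{ij}·2^j, 0 ≤ d_{ij} < 2:
  c_1 = 11 = 1·2^0 + 1·2^1 + 0·2^2 + 1·2^3
  c_2 = 7 = 1·2^0 + 1·2^1 + 1·2^2
p-restricted factor λ_0 = (1, 1)
p-restricted factor λ_1 = (1, 1)
p-restricted factor λ_2 = (0, 1)
p-restricted factor λ_3 = (1, 0)

((1, 1), (1, 1), (0, 1), (1, 0))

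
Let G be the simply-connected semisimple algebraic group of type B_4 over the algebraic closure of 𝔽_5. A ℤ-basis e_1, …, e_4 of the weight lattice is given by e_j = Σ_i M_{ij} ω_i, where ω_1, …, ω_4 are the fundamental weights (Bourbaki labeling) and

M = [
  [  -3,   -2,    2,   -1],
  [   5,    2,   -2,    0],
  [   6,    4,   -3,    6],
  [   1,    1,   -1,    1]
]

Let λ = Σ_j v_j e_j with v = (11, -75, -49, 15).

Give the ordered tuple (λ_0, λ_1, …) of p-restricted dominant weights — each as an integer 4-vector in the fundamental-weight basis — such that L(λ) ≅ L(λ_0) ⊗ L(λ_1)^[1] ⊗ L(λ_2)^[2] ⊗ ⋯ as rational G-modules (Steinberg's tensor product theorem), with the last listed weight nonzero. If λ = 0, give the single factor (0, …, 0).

((4, 3, 3, 0),)

Change of basis e → ω: c = M·v where v = (11, -75, -49, 15):
  c_1 = (-3)·(11) + (-2)·(-75) + (2)·(-49) + (-1)·(15) = 4
  c_2 = (5)·(11) + (2)·(-75) + (-2)·(-49) + (0)·(15) = 3
  c_3 = (6)·(11) + (4)·(-75) + (-3)·(-49) + (6)·(15) = 3
  c_4 = (1)·(11) + (1)·(-75) + (-1)·(-49) + (1)·(15) = 0
Expand coordinatewise in base 5:
  c_1 = 4 = 4·5^0
  c_2 = 3 = 3·5^0
  c_3 = 3 = 3·5^0
  c_4 = 0
p-restricted factor λ_0 = (4, 3, 3, 0)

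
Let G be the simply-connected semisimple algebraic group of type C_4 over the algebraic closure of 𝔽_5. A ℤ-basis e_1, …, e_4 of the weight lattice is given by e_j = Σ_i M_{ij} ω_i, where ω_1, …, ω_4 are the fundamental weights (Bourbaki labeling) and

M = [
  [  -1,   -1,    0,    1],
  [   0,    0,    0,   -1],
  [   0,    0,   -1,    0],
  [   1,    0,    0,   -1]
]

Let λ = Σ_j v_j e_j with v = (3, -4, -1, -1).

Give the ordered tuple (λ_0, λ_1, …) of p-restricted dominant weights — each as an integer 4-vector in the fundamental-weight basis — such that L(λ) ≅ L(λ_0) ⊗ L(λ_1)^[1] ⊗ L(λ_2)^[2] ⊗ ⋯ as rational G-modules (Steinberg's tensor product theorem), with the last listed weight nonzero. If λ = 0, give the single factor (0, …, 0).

((0, 1, 1, 4),)

In the fundamental-weight basis, λ has coordinates c = M·v (v = (3, -4, -1, -1)):
  c_1 = (-1)·(3) + (-1)·(-4) + (0)·(-1) + (1)·(-1) = 0
  c_2 = (0)·(3) + (0)·(-4) + (0)·(-1) + (-1)·(-1) = 1
  c_3 = (0)·(3) + (0)·(-4) + (-1)·(-1) + (0)·(-1) = 1
  c_4 = (1)·(3) + (0)·(-4) + (0)·(-1) + (-1)·(-1) = 4
Writing each c_i in base p = 5:
  c_1 = 0
  c_2 = 1 = 1·5^0
  c_3 = 1 = 1·5^0
  c_4 = 4 = 4·5^0
λ_0 = (0, 1, 1, 4)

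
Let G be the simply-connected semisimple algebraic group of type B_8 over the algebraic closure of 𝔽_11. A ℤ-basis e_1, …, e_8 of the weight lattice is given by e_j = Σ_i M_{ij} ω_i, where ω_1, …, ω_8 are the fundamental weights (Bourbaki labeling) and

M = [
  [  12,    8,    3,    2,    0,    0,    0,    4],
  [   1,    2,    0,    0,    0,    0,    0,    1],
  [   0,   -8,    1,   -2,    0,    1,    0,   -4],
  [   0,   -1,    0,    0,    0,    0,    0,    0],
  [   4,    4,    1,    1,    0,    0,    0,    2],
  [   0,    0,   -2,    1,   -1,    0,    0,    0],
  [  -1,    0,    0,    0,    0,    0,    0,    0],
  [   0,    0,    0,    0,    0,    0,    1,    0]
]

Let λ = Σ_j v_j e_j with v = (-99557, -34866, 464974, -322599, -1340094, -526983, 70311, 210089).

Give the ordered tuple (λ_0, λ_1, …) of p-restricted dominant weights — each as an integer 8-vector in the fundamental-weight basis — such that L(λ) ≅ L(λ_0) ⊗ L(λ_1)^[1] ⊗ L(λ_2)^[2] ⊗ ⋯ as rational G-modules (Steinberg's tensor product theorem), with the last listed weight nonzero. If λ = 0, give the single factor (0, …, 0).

((0, 1, 3, 7, 1, 9, 7, 10), (6, 2, 9, 1, 5, 5, 8, 0), (5, 7, 3, 2, 7, 8, 8, 9), (10, 8, 5, 4, 7, 10, 8, 8), (7, 2, 1, 2, 1, 5, 6, 4))

Converting to the ω-basis (c_i = row i of M dotted with v = (-99557, -34866, 464974, -322599, -1340094, -526983, 70311, 210089)):
  c_1 = (12)·(-99557) + (8)·(-34866) + (3)·(464974) + (2)·(-322599) + (0)·(-1340094) + (0)·(-526983) + (0)·(70311) + (4)·(210089) = 116468
  c_2 = (1)·(-99557) + (2)·(-34866) + (0)·(464974) + (0)·(-322599) + (0)·(-1340094) + (0)·(-526983) + (0)·(70311) + (1)·(210089) = 40800
  c_3 = (0)·(-99557) + (-8)·(-34866) + (1)·(464974) + (-2)·(-322599) + (0)·(-1340094) + (1)·(-526983) + (0)·(70311) + (-4)·(210089) = 21761
  c_4 = (0)·(-99557) + (-1)·(-34866) + (0)·(464974) + (0)·(-322599) + (0)·(-1340094) + (0)·(-526983) + (0)·(70311) + (0)·(210089) = 34866
  c_5 = (4)·(-99557) + (4)·(-34866) + (1)·(464974) + (1)·(-322599) + (0)·(-1340094) + (0)·(-526983) + (0)·(70311) + (2)·(210089) = 24861
  c_6 = (0)·(-99557) + (0)·(-34866) + (-2)·(464974) + (1)·(-322599) + (-1)·(-1340094) + (0)·(-526983) + (0)·(70311) + (0)·(210089) = 87547
  c_7 = (-1)·(-99557) + (0)·(-34866) + (0)·(464974) + (0)·(-322599) + (0)·(-1340094) + (0)·(-526983) + (0)·(70311) + (0)·(210089) = 99557
  c_8 = (0)·(-99557) + (0)·(-34866) + (0)·(464974) + (0)·(-322599) + (0)·(-1340094) + (0)·(-526983) + (1)·(70311) + (0)·(210089) = 70311
Base-11 expansion of each c_i:
  c_1 = 116468 = 0·11^0 + 6·11^1 + 5·11^2 + 10·11^3 + 7·11^4
  c_2 = 40800 = 1·11^0 + 2·11^1 + 7·11^2 + 8·11^3 + 2·11^4
  c_3 = 21761 = 3·11^0 + 9·11^1 + 3·11^2 + 5·11^3 + 1·11^4
  c_4 = 34866 = 7·11^0 + 1·11^1 + 2·11^2 + 4·11^3 + 2·11^4
  c_5 = 24861 = 1·11^0 + 5·11^1 + 7·11^2 + 7·11^3 + 1·11^4
  c_6 = 87547 = 9·11^0 + 5·11^1 + 8·11^2 + 10·11^3 + 5·11^4
  c_7 = 99557 = 7·11^0 + 8·11^1 + 8·11^2 + 8·11^3 + 6·11^4
  c_8 = 70311 = 10·11^0 + 0·11^1 + 9·11^2 + 8·11^3 + 4·11^4
λ_0 = (0, 1, 3, 7, 1, 9, 7, 10)
λ_1 = (6, 2, 9, 1, 5, 5, 8, 0)
λ_2 = (5, 7, 3, 2, 7, 8, 8, 9)
λ_3 = (10, 8, 5, 4, 7, 10, 8, 8)
λ_4 = (7, 2, 1, 2, 1, 5, 6, 4)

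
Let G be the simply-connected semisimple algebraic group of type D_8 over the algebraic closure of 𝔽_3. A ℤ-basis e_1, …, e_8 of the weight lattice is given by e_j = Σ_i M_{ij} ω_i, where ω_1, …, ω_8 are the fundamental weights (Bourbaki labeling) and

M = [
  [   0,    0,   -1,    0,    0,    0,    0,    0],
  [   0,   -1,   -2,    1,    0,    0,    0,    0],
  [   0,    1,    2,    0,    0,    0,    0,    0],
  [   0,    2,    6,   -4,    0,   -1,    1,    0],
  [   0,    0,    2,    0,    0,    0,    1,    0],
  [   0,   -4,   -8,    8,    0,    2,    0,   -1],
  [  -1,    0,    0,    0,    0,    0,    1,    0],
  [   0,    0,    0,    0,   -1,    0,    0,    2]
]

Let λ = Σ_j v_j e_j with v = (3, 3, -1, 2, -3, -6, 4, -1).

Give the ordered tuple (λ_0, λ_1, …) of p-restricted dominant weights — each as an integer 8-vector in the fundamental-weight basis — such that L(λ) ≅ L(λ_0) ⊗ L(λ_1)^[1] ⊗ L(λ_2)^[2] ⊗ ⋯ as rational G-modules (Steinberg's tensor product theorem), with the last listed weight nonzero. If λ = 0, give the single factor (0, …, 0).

Compute c_i = Σ_j M_{ij} v_j with v = (3, 3, -1, 2, -3, -6, 4, -1):
  c_1 = 0·3 + 0·3 + (-1)·(-1) + 0·2 + (0)·(-3) + (0)·(-6) + 0·4 + (0)·(-1) = 1
  c_2 = 0·3 + (-1)·(3) + (-2)·(-1) + 1·2 + (0)·(-3) + (0)·(-6) + 0·4 + (0)·(-1) = 1
  c_3 = 0·3 + 1·3 + (2)·(-1) + 0·2 + (0)·(-3) + (0)·(-6) + 0·4 + (0)·(-1) = 1
  c_4 = 0·3 + 2·3 + (6)·(-1) + (-4)·(2) + (0)·(-3) + (-1)·(-6) + 1·4 + (0)·(-1) = 2
  c_5 = 0·3 + 0·3 + (2)·(-1) + 0·2 + (0)·(-3) + (0)·(-6) + 1·4 + (0)·(-1) = 2
  c_6 = 0·3 + (-4)·(3) + (-8)·(-1) + 8·2 + (0)·(-3) + (2)·(-6) + 0·4 + (-1)·(-1) = 1
  c_7 = (-1)·(3) + 0·3 + (0)·(-1) + 0·2 + (0)·(-3) + (0)·(-6) + 1·4 + (0)·(-1) = 1
  c_8 = 0·3 + 0·3 + (0)·(-1) + 0·2 + (-1)·(-3) + (0)·(-6) + 0·4 + (2)·(-1) = 1
Writing each c_i in base p = 3:
  c_1 = 1 = 1·3^0
  c_2 = 1 = 1·3^0
  c_3 = 1 = 1·3^0
  c_4 = 2 = 2·3^0
  c_5 = 2 = 2·3^0
  c_6 = 1 = 1·3^0
  c_7 = 1 = 1·3^0
  c_8 = 1 = 1·3^0
λ_0 = (1, 1, 1, 2, 2, 1, 1, 1)

((1, 1, 1, 2, 2, 1, 1, 1),)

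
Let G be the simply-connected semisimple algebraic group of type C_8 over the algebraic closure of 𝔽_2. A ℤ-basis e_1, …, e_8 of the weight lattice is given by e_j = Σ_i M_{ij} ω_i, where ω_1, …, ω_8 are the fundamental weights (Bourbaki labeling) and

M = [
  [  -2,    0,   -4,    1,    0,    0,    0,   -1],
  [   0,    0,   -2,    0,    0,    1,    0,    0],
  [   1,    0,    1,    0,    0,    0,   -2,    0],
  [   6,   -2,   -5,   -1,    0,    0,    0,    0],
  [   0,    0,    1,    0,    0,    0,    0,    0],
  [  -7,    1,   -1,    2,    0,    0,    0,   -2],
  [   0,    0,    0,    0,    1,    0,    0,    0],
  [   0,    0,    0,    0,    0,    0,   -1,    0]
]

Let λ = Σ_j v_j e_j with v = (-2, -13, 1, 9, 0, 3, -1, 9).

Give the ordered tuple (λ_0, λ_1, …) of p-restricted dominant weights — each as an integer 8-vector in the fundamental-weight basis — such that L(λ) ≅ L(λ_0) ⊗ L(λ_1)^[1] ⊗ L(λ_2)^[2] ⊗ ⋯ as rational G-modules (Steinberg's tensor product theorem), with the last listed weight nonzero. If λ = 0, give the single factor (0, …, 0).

In the fundamental-weight basis, λ has coordinates c = M·v (v = (-2, -13, 1, 9, 0, 3, -1, 9)):
  c_1 = -2*-2 + 0*-13 + -4*1 + 1*9 + 0*0 + 0*3 + 0*-1 + -1*9 = 0
  c_2 = 0*-2 + 0*-13 + -2*1 + 0*9 + 0*0 + 1*3 + 0*-1 + 0*9 = 1
  c_3 = 1*-2 + 0*-13 + 1*1 + 0*9 + 0*0 + 0*3 + -2*-1 + 0*9 = 1
  c_4 = 6*-2 + -2*-13 + -5*1 + -1*9 + 0*0 + 0*3 + 0*-1 + 0*9 = 0
  c_5 = 0*-2 + 0*-13 + 1*1 + 0*9 + 0*0 + 0*3 + 0*-1 + 0*9 = 1
  c_6 = -7*-2 + 1*-13 + -1*1 + 2*9 + 0*0 + 0*3 + 0*-1 + -2*9 = 0
  c_7 = 0*-2 + 0*-13 + 0*1 + 0*9 + 1*0 + 0*3 + 0*-1 + 0*9 = 0
  c_8 = 0*-2 + 0*-13 + 0*1 + 0*9 + 0*0 + 0*3 + -1*-1 + 0*9 = 1
p = 2; digits c_i = Σ_j d_{ij}·2^j, 0 ≤ d_{ij} < 2:
  c_1 = 0
  c_2 = 1 = 1·2^0
  c_3 = 1 = 1·2^0
  c_4 = 0
  c_5 = 1 = 1·2^0
  c_6 = 0
  c_7 = 0
  c_8 = 1 = 1·2^0
p-restricted factor λ_0 = (0, 1, 1, 0, 1, 0, 0, 1)

((0, 1, 1, 0, 1, 0, 0, 1),)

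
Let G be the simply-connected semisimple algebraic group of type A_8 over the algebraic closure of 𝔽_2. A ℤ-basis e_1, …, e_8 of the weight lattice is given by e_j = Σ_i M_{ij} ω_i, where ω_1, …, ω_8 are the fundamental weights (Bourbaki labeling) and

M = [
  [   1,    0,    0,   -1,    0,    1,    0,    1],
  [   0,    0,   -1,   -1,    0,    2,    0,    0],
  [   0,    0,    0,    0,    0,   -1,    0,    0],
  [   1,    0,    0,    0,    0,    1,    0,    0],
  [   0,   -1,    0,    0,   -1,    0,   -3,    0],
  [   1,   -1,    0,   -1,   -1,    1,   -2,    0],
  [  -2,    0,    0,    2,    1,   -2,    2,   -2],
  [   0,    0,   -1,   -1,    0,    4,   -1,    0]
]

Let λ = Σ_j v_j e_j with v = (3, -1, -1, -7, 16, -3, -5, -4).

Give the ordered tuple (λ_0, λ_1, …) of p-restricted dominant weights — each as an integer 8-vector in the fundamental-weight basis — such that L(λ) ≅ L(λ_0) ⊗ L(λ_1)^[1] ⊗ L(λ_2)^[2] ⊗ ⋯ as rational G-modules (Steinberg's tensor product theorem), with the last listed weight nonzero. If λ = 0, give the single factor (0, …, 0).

((1, 0, 1, 0, 0, 0, 0, 1), (1, 1, 1, 0, 0, 1, 0, 0))

Converting to the ω-basis (c_i = row i of M dotted with v = (3, -1, -1, -7, 16, -3, -5, -4)):
  c_1 = 1·3 + (0)·(-1) + (0)·(-1) + (-1)·(-7) + 0·16 + (1)·(-3) + (0)·(-5) + (1)·(-4) = 3
  c_2 = 0·3 + (0)·(-1) + (-1)·(-1) + (-1)·(-7) + 0·16 + (2)·(-3) + (0)·(-5) + (0)·(-4) = 2
  c_3 = 0·3 + (0)·(-1) + (0)·(-1) + (0)·(-7) + 0·16 + (-1)·(-3) + (0)·(-5) + (0)·(-4) = 3
  c_4 = 1·3 + (0)·(-1) + (0)·(-1) + (0)·(-7) + 0·16 + (1)·(-3) + (0)·(-5) + (0)·(-4) = 0
  c_5 = 0·3 + (-1)·(-1) + (0)·(-1) + (0)·(-7) + (-1)·(16) + (0)·(-3) + (-3)·(-5) + (0)·(-4) = 0
  c_6 = 1·3 + (-1)·(-1) + (0)·(-1) + (-1)·(-7) + (-1)·(16) + (1)·(-3) + (-2)·(-5) + (0)·(-4) = 2
  c_7 = (-2)·(3) + (0)·(-1) + (0)·(-1) + (2)·(-7) + 1·16 + (-2)·(-3) + (2)·(-5) + (-2)·(-4) = 0
  c_8 = 0·3 + (0)·(-1) + (-1)·(-1) + (-1)·(-7) + 0·16 + (4)·(-3) + (-1)·(-5) + (0)·(-4) = 1
Writing each c_i in base p = 2:
  c_1 = 3 = 1·2^0 + 1·2^1
  c_2 = 2 = 0·2^0 + 1·2^1
  c_3 = 3 = 1·2^0 + 1·2^1
  c_4 = 0
  c_5 = 0
  c_6 = 2 = 0·2^0 + 1·2^1
  c_7 = 0
  c_8 = 1 = 1·2^0
Factor λ_0 = (1, 0, 1, 0, 0, 0, 0, 1)
Factor λ_1 = (1, 1, 1, 0, 0, 1, 0, 0)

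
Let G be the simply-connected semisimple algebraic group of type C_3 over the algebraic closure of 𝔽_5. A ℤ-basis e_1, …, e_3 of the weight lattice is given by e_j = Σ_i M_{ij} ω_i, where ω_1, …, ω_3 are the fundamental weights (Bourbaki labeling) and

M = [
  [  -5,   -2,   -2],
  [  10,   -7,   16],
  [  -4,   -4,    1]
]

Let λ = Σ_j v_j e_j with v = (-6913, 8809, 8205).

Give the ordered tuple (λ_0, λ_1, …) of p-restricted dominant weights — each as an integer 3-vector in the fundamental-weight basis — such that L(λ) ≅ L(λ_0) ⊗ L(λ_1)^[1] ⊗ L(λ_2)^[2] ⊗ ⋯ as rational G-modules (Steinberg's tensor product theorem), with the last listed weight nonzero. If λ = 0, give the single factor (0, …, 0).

Change of basis e → ω: c = M·v where v = (-6913, 8809, 8205):
  c_1 = (-5)·(-6913) + (-2)·(8809) + (-2)·(8205) = 537
  c_2 = (10)·(-6913) + (-7)·(8809) + (16)·(8205) = 487
  c_3 = (-4)·(-6913) + (-4)·(8809) + (1)·(8205) = 621
Expand coordinatewise in base 5:
  c_1 = 537 = 2·5^0 + 2·5^1 + 1·5^2 + 4·5^3
  c_2 = 487 = 2·5^0 + 2·5^1 + 4·5^2 + 3·5^3
  c_3 = 621 = 1·5^0 + 4·5^1 + 4·5^2 + 4·5^3
λ_0 = (2, 2, 1)
λ_1 = (2, 2, 4)
λ_2 = (1, 4, 4)
λ_3 = (4, 3, 4)

((2, 2, 1), (2, 2, 4), (1, 4, 4), (4, 3, 4))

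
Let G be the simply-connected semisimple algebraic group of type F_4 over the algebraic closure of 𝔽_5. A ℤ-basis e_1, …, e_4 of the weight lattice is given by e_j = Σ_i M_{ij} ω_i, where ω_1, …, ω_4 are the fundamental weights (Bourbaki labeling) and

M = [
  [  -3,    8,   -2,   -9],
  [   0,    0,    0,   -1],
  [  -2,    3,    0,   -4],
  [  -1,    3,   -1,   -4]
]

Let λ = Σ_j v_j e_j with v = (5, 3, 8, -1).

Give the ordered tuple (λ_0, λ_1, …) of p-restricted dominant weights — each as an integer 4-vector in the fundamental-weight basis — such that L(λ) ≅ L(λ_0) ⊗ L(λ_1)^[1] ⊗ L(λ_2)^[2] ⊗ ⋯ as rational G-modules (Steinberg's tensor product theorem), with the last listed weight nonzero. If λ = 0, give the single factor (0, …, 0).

ω-coordinates c = M·v, v = (5, 3, 8, -1):
  c_1 = -3*5 + 8*3 + -2*8 + -9*-1 = 2
  c_2 = 0*5 + 0*3 + 0*8 + -1*-1 = 1
  c_3 = -2*5 + 3*3 + 0*8 + -4*-1 = 3
  c_4 = -1*5 + 3*3 + -1*8 + -4*-1 = 0
Base-5 expansion of each c_i:
  c_1 = 2 = 2·5^0
  c_2 = 1 = 1·5^0
  c_3 = 3 = 3·5^0
  c_4 = 0
Factor λ_0 = (2, 1, 3, 0)

((2, 1, 3, 0),)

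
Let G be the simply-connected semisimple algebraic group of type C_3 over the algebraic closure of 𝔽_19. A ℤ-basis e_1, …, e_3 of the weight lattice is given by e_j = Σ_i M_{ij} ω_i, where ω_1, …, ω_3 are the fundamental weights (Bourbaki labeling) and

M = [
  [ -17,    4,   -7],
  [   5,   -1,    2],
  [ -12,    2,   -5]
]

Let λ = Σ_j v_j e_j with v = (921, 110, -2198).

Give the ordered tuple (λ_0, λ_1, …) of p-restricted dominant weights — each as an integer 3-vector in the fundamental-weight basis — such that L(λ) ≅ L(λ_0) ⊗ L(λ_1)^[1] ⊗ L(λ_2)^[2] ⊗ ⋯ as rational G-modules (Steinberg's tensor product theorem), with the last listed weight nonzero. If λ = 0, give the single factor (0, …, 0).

((17, 4, 6), (8, 5, 8))

Compute c_i = Σ_j M_{ij} v_j with v = (921, 110, -2198):
  c_1 = (-17)·(921) + (4)·(110) + (-7)·(-2198) = 169
  c_2 = (5)·(921) + (-1)·(110) + (2)·(-2198) = 99
  c_3 = (-12)·(921) + (2)·(110) + (-5)·(-2198) = 158
Writing each c_i in base p = 19:
  c_1 = 169 = 17·19^0 + 8·19^1
  c_2 = 99 = 4·19^0 + 5·19^1
  c_3 = 158 = 6·19^0 + 8·19^1
λ_0 = (17, 4, 6)
λ_1 = (8, 5, 8)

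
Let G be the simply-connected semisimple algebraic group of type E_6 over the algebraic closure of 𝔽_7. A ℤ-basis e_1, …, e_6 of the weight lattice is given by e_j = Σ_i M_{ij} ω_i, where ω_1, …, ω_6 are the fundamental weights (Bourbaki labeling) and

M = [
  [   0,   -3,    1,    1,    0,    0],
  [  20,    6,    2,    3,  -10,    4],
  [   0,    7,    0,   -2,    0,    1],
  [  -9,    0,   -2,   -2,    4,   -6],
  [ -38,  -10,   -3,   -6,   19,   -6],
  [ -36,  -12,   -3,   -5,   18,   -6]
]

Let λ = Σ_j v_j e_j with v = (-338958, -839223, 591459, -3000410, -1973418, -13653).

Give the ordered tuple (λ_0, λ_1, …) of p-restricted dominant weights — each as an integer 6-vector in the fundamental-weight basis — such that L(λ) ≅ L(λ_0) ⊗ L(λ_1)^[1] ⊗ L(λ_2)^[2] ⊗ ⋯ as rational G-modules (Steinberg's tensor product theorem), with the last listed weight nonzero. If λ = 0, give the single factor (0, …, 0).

((1, 5, 4, 0, 4, 2), (5, 1, 0, 4, 4, 4), (6, 2, 2, 3, 4, 3), (1, 3, 6, 4, 3, 3), (3, 5, 4, 2, 1, 4), (6, 2, 6, 3, 5, 3))

Compute c_i = Σ_j M_{ij} v_j with v = (-338958, -839223, 591459, -3000410, -1973418, -13653):
  c_1 = 0*-338958 + -3*-839223 + 1*591459 + 1*-3000410 + 0*-1973418 + 0*-13653 = 108718
  c_2 = 20*-338958 + 6*-839223 + 2*591459 + 3*-3000410 + -10*-1973418 + 4*-13653 = 46758
  c_3 = 0*-338958 + 7*-839223 + 0*591459 + -2*-3000410 + 0*-1973418 + 1*-13653 = 112606
  c_4 = -9*-338958 + 0*-839223 + -2*591459 + -2*-3000410 + 4*-1973418 + -6*-13653 = 56770
  c_5 = -38*-338958 + -10*-839223 + -3*591459 + -6*-3000410 + 19*-1973418 + -6*-13653 = 87693
  c_6 = -36*-338958 + -12*-839223 + -3*591459 + -5*-3000410 + 18*-1973418 + -6*-13653 = 61231
p = 7; digits c_i = Σ_j d_{ij}·7^j, 0 ≤ d_{ij} < 7:
  c_1 = 108718 = 1·7^0 + 5·7^1 + 6·7^2 + 1·7^3 + 3·7^4 + 6·7^5
  c_2 = 46758 = 5·7^0 + 1·7^1 + 2·7^2 + 3·7^3 + 5·7^4 + 2·7^5
  c_3 = 112606 = 4·7^0 + 0·7^1 + 2·7^2 + 6·7^3 + 4·7^4 + 6·7^5
  c_4 = 56770 = 0·7^0 + 4·7^1 + 3·7^2 + 4·7^3 + 2·7^4 + 3·7^5
  c_5 = 87693 = 4·7^0 + 4·7^1 + 4·7^2 + 3·7^3 + 1·7^4 + 5·7^5
  c_6 = 61231 = 2·7^0 + 4·7^1 + 3·7^2 + 3·7^3 + 4·7^4 + 3·7^5
Factor λ_0 = (1, 5, 4, 0, 4, 2)
Factor λ_1 = (5, 1, 0, 4, 4, 4)
Factor λ_2 = (6, 2, 2, 3, 4, 3)
Factor λ_3 = (1, 3, 6, 4, 3, 3)
Factor λ_4 = (3, 5, 4, 2, 1, 4)
Factor λ_5 = (6, 2, 6, 3, 5, 3)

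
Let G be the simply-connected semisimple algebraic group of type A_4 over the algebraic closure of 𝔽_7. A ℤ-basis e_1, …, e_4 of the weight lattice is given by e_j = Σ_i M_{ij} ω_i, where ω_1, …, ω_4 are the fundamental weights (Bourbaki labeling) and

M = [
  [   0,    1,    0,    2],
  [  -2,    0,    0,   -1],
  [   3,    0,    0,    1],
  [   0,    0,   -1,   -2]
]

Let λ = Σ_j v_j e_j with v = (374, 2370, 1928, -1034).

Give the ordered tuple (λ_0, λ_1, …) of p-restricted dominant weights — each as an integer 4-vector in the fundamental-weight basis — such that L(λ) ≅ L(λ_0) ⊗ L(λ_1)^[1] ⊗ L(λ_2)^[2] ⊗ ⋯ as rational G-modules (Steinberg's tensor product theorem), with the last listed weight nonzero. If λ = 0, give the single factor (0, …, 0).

((1, 6, 4, 0), (1, 5, 5, 6), (6, 5, 1, 2))

Change of basis e → ω: c = M·v where v = (374, 2370, 1928, -1034):
  c_1 = 0*374 + 1*2370 + 0*1928 + 2*-1034 = 302
  c_2 = -2*374 + 0*2370 + 0*1928 + -1*-1034 = 286
  c_3 = 3*374 + 0*2370 + 0*1928 + 1*-1034 = 88
  c_4 = 0*374 + 0*2370 + -1*1928 + -2*-1034 = 140
Expand coordinatewise in base 7:
  c_1 = 302 = 1·7^0 + 1·7^1 + 6·7^2
  c_2 = 286 = 6·7^0 + 5·7^1 + 5·7^2
  c_3 = 88 = 4·7^0 + 5·7^1 + 1·7^2
  c_4 = 140 = 0·7^0 + 6·7^1 + 2·7^2
λ_0 = (1, 6, 4, 0)
λ_1 = (1, 5, 5, 6)
λ_2 = (6, 5, 1, 2)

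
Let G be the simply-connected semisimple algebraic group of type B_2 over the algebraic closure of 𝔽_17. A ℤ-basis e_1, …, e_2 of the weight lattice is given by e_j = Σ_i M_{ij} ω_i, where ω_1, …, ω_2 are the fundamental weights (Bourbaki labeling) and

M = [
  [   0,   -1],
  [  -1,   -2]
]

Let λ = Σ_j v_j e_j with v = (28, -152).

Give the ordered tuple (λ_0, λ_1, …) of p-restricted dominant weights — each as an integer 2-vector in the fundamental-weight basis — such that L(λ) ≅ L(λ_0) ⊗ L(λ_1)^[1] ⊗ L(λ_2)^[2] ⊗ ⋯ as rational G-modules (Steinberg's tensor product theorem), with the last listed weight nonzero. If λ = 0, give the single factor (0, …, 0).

((16, 4), (8, 16))

Converting to the ω-basis (c_i = row i of M dotted with v = (28, -152)):
  c_1 = 0·28 + (-1)·(-152) = 152
  c_2 = (-1)·(28) + (-2)·(-152) = 276
p = 17; digits c_i = Σ_j d_{ij}·17^j, 0 ≤ d_{ij} < 17:
  c_1 = 152 = 16·17^0 + 8·17^1
  c_2 = 276 = 4·17^0 + 16·17^1
Factor λ_0 = (16, 4)
Factor λ_1 = (8, 16)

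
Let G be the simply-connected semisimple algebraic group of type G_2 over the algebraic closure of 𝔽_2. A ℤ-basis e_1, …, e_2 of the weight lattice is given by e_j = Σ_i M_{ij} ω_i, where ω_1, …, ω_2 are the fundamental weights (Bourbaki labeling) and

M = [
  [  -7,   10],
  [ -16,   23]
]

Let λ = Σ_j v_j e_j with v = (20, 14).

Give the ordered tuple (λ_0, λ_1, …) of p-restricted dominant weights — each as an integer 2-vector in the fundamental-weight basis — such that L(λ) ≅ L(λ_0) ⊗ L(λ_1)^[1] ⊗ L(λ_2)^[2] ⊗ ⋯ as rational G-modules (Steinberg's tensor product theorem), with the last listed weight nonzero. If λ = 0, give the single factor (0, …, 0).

((0, 0), (0, 1))

Change of basis e → ω: c = M·v where v = (20, 14):
  c_1 = -7*20 + 10*14 = 0
  c_2 = -16*20 + 23*14 = 2
Expand coordinatewise in base 2:
  c_1 = 0
  c_2 = 2 = 0·2^0 + 1·2^1
p-restricted factor λ_0 = (0, 0)
p-restricted factor λ_1 = (0, 1)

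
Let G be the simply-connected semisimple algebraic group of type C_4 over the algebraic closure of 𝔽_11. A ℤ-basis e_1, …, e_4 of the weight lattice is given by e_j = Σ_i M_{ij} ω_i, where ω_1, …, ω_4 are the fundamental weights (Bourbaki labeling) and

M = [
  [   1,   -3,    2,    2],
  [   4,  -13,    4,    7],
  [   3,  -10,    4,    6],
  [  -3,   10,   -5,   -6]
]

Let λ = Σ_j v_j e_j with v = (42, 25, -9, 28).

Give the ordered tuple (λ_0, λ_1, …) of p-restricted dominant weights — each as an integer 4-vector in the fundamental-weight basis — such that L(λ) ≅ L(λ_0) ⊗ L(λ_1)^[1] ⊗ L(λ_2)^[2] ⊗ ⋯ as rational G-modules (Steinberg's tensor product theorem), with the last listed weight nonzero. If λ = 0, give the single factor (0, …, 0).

Compute c_i = Σ_j M_{ij} v_j with v = (42, 25, -9, 28):
  c_1 = 1·42 + (-3)·(25) + (2)·(-9) + 2·28 = 5
  c_2 = 4·42 + (-13)·(25) + (4)·(-9) + 7·28 = 3
  c_3 = 3·42 + (-10)·(25) + (4)·(-9) + 6·28 = 8
  c_4 = (-3)·(42) + 10·25 + (-5)·(-9) + (-6)·(28) = 1
Writing each c_i in base p = 11:
  c_1 = 5 = 5·11^0
  c_2 = 3 = 3·11^0
  c_3 = 8 = 8·11^0
  c_4 = 1 = 1·11^0
p-restricted factor λ_0 = (5, 3, 8, 1)

((5, 3, 8, 1),)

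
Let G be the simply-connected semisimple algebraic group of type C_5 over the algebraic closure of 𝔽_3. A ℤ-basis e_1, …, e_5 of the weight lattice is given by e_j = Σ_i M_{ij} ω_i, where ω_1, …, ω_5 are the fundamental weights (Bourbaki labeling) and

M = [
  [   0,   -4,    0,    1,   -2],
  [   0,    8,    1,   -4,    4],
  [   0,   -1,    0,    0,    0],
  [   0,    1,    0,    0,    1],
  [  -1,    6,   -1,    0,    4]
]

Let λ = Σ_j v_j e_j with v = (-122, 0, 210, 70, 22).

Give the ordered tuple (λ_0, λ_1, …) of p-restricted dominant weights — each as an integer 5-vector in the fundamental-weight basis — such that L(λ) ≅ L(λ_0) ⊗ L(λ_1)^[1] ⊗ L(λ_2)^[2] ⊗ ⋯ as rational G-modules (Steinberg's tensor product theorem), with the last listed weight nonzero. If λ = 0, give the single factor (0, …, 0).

((2, 0, 0, 1, 0), (2, 0, 0, 1, 0), (2, 2, 0, 2, 0))

In the fundamental-weight basis, λ has coordinates c = M·v (v = (-122, 0, 210, 70, 22)):
  c_1 = (0)·(-122) + (-4)·(0) + 0·210 + 1·70 + (-2)·(22) = 26
  c_2 = (0)·(-122) + 8·0 + 1·210 + (-4)·(70) + 4·22 = 18
  c_3 = (0)·(-122) + (-1)·(0) + 0·210 + 0·70 + 0·22 = 0
  c_4 = (0)·(-122) + 1·0 + 0·210 + 0·70 + 1·22 = 22
  c_5 = (-1)·(-122) + 6·0 + (-1)·(210) + 0·70 + 4·22 = 0
Expand coordinatewise in base 3:
  c_1 = 26 = 2·3^0 + 2·3^1 + 2·3^2
  c_2 = 18 = 0·3^0 + 0·3^1 + 2·3^2
  c_3 = 0
  c_4 = 22 = 1·3^0 + 1·3^1 + 2·3^2
  c_5 = 0
λ_0 = (2, 0, 0, 1, 0)
λ_1 = (2, 0, 0, 1, 0)
λ_2 = (2, 2, 0, 2, 0)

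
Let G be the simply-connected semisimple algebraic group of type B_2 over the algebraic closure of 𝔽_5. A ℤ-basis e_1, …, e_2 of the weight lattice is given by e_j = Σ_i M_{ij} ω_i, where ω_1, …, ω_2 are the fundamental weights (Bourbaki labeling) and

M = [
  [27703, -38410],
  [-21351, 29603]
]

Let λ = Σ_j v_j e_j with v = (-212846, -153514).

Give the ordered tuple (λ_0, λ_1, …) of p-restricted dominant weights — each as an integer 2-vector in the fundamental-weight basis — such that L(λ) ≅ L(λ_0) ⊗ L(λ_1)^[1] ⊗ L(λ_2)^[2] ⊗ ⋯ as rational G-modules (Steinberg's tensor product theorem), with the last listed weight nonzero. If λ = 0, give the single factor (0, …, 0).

In the fundamental-weight basis, λ has coordinates c = M·v (v = (-212846, -153514)):
  c_1 = 27703*-212846 + -38410*-153514 = 2
  c_2 = -21351*-212846 + 29603*-153514 = 4
Writing each c_i in base p = 5:
  c_1 = 2 = 2·5^0
  c_2 = 4 = 4·5^0
Factor λ_0 = (2, 4)

((2, 4),)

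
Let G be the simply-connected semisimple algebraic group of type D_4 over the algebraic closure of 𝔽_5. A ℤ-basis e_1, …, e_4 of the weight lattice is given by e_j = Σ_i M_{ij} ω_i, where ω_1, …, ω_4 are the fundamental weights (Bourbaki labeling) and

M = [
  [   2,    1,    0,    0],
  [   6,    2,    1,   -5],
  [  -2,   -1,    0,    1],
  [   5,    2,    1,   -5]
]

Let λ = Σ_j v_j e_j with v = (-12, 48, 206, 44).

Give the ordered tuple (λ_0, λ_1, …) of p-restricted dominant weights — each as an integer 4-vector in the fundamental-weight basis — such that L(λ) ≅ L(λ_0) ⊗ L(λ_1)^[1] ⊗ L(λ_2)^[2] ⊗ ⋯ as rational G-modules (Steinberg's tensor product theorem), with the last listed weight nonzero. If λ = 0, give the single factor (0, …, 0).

((4, 0, 0, 2), (4, 2, 4, 4))

Compute c_i = Σ_j M_{ij} v_j with v = (-12, 48, 206, 44):
  c_1 = (2)·(-12) + 1·48 + 0·206 + 0·44 = 24
  c_2 = (6)·(-12) + 2·48 + 1·206 + (-5)·(44) = 10
  c_3 = (-2)·(-12) + (-1)·(48) + 0·206 + 1·44 = 20
  c_4 = (5)·(-12) + 2·48 + 1·206 + (-5)·(44) = 22
Writing each c_i in base p = 5:
  c_1 = 24 = 4·5^0 + 4·5^1
  c_2 = 10 = 0·5^0 + 2·5^1
  c_3 = 20 = 0·5^0 + 4·5^1
  c_4 = 22 = 2·5^0 + 4·5^1
p-restricted factor λ_0 = (4, 0, 0, 2)
p-restricted factor λ_1 = (4, 2, 4, 4)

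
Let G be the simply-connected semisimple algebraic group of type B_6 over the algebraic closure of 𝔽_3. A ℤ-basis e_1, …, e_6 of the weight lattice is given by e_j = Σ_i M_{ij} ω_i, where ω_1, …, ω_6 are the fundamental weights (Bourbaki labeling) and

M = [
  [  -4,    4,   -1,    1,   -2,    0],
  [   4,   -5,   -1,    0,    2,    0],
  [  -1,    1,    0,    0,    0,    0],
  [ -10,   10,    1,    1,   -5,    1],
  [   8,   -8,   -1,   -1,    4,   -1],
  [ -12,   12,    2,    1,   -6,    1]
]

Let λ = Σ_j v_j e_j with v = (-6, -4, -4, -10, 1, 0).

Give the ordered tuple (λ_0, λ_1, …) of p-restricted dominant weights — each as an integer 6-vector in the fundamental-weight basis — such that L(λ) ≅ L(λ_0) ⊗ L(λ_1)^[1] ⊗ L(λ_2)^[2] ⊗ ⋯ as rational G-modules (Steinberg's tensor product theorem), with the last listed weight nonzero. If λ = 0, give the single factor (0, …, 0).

((0, 2, 2, 1, 2, 0),)

Compute c_i = Σ_j M_{ij} v_j with v = (-6, -4, -4, -10, 1, 0):
  c_1 = (-4)·(-6) + (4)·(-4) + (-1)·(-4) + (1)·(-10) + (-2)·(1) + (0)·(0) = 0
  c_2 = (4)·(-6) + (-5)·(-4) + (-1)·(-4) + (0)·(-10) + (2)·(1) + (0)·(0) = 2
  c_3 = (-1)·(-6) + (1)·(-4) + (0)·(-4) + (0)·(-10) + (0)·(1) + (0)·(0) = 2
  c_4 = (-10)·(-6) + (10)·(-4) + (1)·(-4) + (1)·(-10) + (-5)·(1) + (1)·(0) = 1
  c_5 = (8)·(-6) + (-8)·(-4) + (-1)·(-4) + (-1)·(-10) + (4)·(1) + (-1)·(0) = 2
  c_6 = (-12)·(-6) + (12)·(-4) + (2)·(-4) + (1)·(-10) + (-6)·(1) + (1)·(0) = 0
Base-3 expansion of each c_i:
  c_1 = 0
  c_2 = 2 = 2·3^0
  c_3 = 2 = 2·3^0
  c_4 = 1 = 1·3^0
  c_5 = 2 = 2·3^0
  c_6 = 0
p-restricted factor λ_0 = (0, 2, 2, 1, 2, 0)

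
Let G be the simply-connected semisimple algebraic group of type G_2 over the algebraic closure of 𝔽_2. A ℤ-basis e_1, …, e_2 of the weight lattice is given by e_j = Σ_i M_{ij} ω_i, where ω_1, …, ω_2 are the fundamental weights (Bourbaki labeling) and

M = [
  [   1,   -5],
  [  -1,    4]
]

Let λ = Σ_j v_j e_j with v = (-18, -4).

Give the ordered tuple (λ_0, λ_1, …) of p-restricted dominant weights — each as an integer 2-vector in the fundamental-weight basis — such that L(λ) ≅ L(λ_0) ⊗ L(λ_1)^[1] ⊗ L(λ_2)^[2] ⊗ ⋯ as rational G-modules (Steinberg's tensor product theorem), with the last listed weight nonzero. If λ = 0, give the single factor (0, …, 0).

((0, 0), (1, 1))

In the fundamental-weight basis, λ has coordinates c = M·v (v = (-18, -4)):
  c_1 = 1*-18 + -5*-4 = 2
  c_2 = -1*-18 + 4*-4 = 2
p = 2; digits c_i = Σ_j d_{ij}·2^j, 0 ≤ d_{ij} < 2:
  c_1 = 2 = 0·2^0 + 1·2^1
  c_2 = 2 = 0·2^0 + 1·2^1
Factor λ_0 = (0, 0)
Factor λ_1 = (1, 1)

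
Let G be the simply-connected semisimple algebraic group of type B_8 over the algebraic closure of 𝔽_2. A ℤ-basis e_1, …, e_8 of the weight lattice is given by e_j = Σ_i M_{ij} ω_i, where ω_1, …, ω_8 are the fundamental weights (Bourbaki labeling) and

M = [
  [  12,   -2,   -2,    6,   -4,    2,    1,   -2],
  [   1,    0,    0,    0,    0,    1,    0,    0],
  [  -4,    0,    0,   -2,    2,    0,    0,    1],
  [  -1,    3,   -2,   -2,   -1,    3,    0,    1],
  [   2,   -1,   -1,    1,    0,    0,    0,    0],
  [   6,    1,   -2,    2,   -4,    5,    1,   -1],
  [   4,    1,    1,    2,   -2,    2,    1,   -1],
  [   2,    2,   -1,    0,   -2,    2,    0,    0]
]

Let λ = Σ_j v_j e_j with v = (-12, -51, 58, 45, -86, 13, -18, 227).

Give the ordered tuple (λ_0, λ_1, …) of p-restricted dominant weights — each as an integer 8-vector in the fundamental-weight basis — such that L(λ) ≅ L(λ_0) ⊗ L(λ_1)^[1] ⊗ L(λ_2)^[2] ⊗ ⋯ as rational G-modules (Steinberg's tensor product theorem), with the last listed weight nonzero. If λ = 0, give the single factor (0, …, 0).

((0, 1, 1, 1, 0, 1, 0, 0), (1, 0, 0, 0, 1, 1, 1, 1), (0, 0, 1, 1, 1, 1, 0, 1), (1, 0, 1, 0, 1, 1, 0, 1))

Converting to the ω-basis (c_i = row i of M dotted with v = (-12, -51, 58, 45, -86, 13, -18, 227)):
  c_1 = (12)·(-12) + (-2)·(-51) + (-2)·(58) + 6·45 + (-4)·(-86) + 2·13 + (1)·(-18) + (-2)·(227) = 10
  c_2 = (1)·(-12) + (0)·(-51) + 0·58 + 0·45 + (0)·(-86) + 1·13 + (0)·(-18) + 0·227 = 1
  c_3 = (-4)·(-12) + (0)·(-51) + 0·58 + (-2)·(45) + (2)·(-86) + 0·13 + (0)·(-18) + 1·227 = 13
  c_4 = (-1)·(-12) + (3)·(-51) + (-2)·(58) + (-2)·(45) + (-1)·(-86) + 3·13 + (0)·(-18) + 1·227 = 5
  c_5 = (2)·(-12) + (-1)·(-51) + (-1)·(58) + 1·45 + (0)·(-86) + 0·13 + (0)·(-18) + 0·227 = 14
  c_6 = (6)·(-12) + (1)·(-51) + (-2)·(58) + 2·45 + (-4)·(-86) + 5·13 + (1)·(-18) + (-1)·(227) = 15
  c_7 = (4)·(-12) + (1)·(-51) + 1·58 + 2·45 + (-2)·(-86) + 2·13 + (1)·(-18) + (-1)·(227) = 2
  c_8 = (2)·(-12) + (2)·(-51) + (-1)·(58) + 0·45 + (-2)·(-86) + 2·13 + (0)·(-18) + 0·227 = 14
Base-2 expansion of each c_i:
  c_1 = 10 = 0·2^0 + 1·2^1 + 0·2^2 + 1·2^3
  c_2 = 1 = 1·2^0
  c_3 = 13 = 1·2^0 + 0·2^1 + 1·2^2 + 1·2^3
  c_4 = 5 = 1·2^0 + 0·2^1 + 1·2^2
  c_5 = 14 = 0·2^0 + 1·2^1 + 1·2^2 + 1·2^3
  c_6 = 15 = 1·2^0 + 1·2^1 + 1·2^2 + 1·2^3
  c_7 = 2 = 0·2^0 + 1·2^1
  c_8 = 14 = 0·2^0 + 1·2^1 + 1·2^2 + 1·2^3
Factor λ_0 = (0, 1, 1, 1, 0, 1, 0, 0)
Factor λ_1 = (1, 0, 0, 0, 1, 1, 1, 1)
Factor λ_2 = (0, 0, 1, 1, 1, 1, 0, 1)
Factor λ_3 = (1, 0, 1, 0, 1, 1, 0, 1)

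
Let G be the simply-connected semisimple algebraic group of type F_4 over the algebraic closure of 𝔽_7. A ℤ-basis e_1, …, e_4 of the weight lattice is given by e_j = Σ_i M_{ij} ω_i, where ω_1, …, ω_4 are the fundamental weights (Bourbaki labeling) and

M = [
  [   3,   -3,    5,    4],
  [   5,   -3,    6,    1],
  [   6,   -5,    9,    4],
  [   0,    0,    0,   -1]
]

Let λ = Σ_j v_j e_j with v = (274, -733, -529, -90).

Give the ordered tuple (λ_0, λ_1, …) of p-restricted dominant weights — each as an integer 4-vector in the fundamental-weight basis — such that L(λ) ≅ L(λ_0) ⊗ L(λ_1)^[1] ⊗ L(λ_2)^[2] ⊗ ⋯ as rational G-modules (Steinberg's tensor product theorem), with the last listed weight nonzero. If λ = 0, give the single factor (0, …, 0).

In the fundamental-weight basis, λ has coordinates c = M·v (v = (274, -733, -529, -90)):
  c_1 = (3)·(274) + (-3)·(-733) + (5)·(-529) + (4)·(-90) = 16
  c_2 = (5)·(274) + (-3)·(-733) + (6)·(-529) + (1)·(-90) = 305
  c_3 = (6)·(274) + (-5)·(-733) + (9)·(-529) + (4)·(-90) = 188
  c_4 = (0)·(274) + (0)·(-733) + (0)·(-529) + (-1)·(-90) = 90
Writing each c_i in base p = 7:
  c_1 = 16 = 2·7^0 + 2·7^1
  c_2 = 305 = 4·7^0 + 1·7^1 + 6·7^2
  c_3 = 188 = 6·7^0 + 5·7^1 + 3·7^2
  c_4 = 90 = 6·7^0 + 5·7^1 + 1·7^2
λ_0 = (2, 4, 6, 6)
λ_1 = (2, 1, 5, 5)
λ_2 = (0, 6, 3, 1)

((2, 4, 6, 6), (2, 1, 5, 5), (0, 6, 3, 1))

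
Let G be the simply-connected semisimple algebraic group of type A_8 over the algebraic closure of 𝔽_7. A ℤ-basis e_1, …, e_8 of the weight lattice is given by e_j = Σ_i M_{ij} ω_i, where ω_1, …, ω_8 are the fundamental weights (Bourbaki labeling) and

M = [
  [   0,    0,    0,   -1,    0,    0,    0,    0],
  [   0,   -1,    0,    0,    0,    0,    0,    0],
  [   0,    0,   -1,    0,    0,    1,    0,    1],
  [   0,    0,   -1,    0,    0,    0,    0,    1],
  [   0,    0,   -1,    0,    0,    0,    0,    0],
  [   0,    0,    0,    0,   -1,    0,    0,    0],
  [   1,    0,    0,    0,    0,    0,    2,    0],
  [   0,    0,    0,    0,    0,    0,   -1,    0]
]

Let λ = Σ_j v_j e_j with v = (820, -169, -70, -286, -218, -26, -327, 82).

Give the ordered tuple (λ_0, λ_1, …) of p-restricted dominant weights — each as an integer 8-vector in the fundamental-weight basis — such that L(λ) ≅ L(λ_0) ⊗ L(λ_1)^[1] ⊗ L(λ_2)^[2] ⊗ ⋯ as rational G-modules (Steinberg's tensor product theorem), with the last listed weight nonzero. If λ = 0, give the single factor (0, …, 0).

Converting to the ω-basis (c_i = row i of M dotted with v = (820, -169, -70, -286, -218, -26, -327, 82)):
  c_1 = (0)·(820) + (0)·(-169) + (0)·(-70) + (-1)·(-286) + (0)·(-218) + (0)·(-26) + (0)·(-327) + (0)·(82) = 286
  c_2 = (0)·(820) + (-1)·(-169) + (0)·(-70) + (0)·(-286) + (0)·(-218) + (0)·(-26) + (0)·(-327) + (0)·(82) = 169
  c_3 = (0)·(820) + (0)·(-169) + (-1)·(-70) + (0)·(-286) + (0)·(-218) + (1)·(-26) + (0)·(-327) + (1)·(82) = 126
  c_4 = (0)·(820) + (0)·(-169) + (-1)·(-70) + (0)·(-286) + (0)·(-218) + (0)·(-26) + (0)·(-327) + (1)·(82) = 152
  c_5 = (0)·(820) + (0)·(-169) + (-1)·(-70) + (0)·(-286) + (0)·(-218) + (0)·(-26) + (0)·(-327) + (0)·(82) = 70
  c_6 = (0)·(820) + (0)·(-169) + (0)·(-70) + (0)·(-286) + (-1)·(-218) + (0)·(-26) + (0)·(-327) + (0)·(82) = 218
  c_7 = (1)·(820) + (0)·(-169) + (0)·(-70) + (0)·(-286) + (0)·(-218) + (0)·(-26) + (2)·(-327) + (0)·(82) = 166
  c_8 = (0)·(820) + (0)·(-169) + (0)·(-70) + (0)·(-286) + (0)·(-218) + (0)·(-26) + (-1)·(-327) + (0)·(82) = 327
p = 7; digits c_i = Σ_j d_{ij}·7^j, 0 ≤ d_{ij} < 7:
  c_1 = 286 = 6·7^0 + 5·7^1 + 5·7^2
  c_2 = 169 = 1·7^0 + 3·7^1 + 3·7^2
  c_3 = 126 = 0·7^0 + 4·7^1 + 2·7^2
  c_4 = 152 = 5·7^0 + 0·7^1 + 3·7^2
  c_5 = 70 = 0·7^0 + 3·7^1 + 1·7^2
  c_6 = 218 = 1·7^0 + 3·7^1 + 4·7^2
  c_7 = 166 = 5·7^0 + 2·7^1 + 3·7^2
  c_8 = 327 = 5·7^0 + 4·7^1 + 6·7^2
Factor λ_0 = (6, 1, 0, 5, 0, 1, 5, 5)
Factor λ_1 = (5, 3, 4, 0, 3, 3, 2, 4)
Factor λ_2 = (5, 3, 2, 3, 1, 4, 3, 6)

((6, 1, 0, 5, 0, 1, 5, 5), (5, 3, 4, 0, 3, 3, 2, 4), (5, 3, 2, 3, 1, 4, 3, 6))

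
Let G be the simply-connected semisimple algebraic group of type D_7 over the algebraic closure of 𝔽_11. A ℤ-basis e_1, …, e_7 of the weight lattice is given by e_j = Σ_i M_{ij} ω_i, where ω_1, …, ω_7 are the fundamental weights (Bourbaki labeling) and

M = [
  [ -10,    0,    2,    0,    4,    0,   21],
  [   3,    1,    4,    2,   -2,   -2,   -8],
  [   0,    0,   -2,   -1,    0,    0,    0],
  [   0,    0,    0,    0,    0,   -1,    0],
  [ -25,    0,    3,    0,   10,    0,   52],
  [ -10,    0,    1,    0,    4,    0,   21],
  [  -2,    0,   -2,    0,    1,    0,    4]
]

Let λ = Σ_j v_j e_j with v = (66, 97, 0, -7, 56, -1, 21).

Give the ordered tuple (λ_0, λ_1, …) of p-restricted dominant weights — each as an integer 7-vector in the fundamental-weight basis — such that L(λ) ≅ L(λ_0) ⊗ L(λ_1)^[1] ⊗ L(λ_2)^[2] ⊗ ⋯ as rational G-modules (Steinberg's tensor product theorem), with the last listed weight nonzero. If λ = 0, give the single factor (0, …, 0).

Change of basis e → ω: c = M·v where v = (66, 97, 0, -7, 56, -1, 21):
  c_1 = (-10)·(66) + 0·97 + 2·0 + (0)·(-7) + 4·56 + (0)·(-1) + 21·21 = 5
  c_2 = 3·66 + 1·97 + 4·0 + (2)·(-7) + (-2)·(56) + (-2)·(-1) + (-8)·(21) = 3
  c_3 = 0·66 + 0·97 + (-2)·(0) + (-1)·(-7) + 0·56 + (0)·(-1) + 0·21 = 7
  c_4 = 0·66 + 0·97 + 0·0 + (0)·(-7) + 0·56 + (-1)·(-1) + 0·21 = 1
  c_5 = (-25)·(66) + 0·97 + 3·0 + (0)·(-7) + 10·56 + (0)·(-1) + 52·21 = 2
  c_6 = (-10)·(66) + 0·97 + 1·0 + (0)·(-7) + 4·56 + (0)·(-1) + 21·21 = 5
  c_7 = (-2)·(66) + 0·97 + (-2)·(0) + (0)·(-7) + 1·56 + (0)·(-1) + 4·21 = 8
Expand coordinatewise in base 11:
  c_1 = 5 = 5·11^0
  c_2 = 3 = 3·11^0
  c_3 = 7 = 7·11^0
  c_4 = 1 = 1·11^0
  c_5 = 2 = 2·11^0
  c_6 = 5 = 5·11^0
  c_7 = 8 = 8·11^0
λ_0 = (5, 3, 7, 1, 2, 5, 8)

((5, 3, 7, 1, 2, 5, 8),)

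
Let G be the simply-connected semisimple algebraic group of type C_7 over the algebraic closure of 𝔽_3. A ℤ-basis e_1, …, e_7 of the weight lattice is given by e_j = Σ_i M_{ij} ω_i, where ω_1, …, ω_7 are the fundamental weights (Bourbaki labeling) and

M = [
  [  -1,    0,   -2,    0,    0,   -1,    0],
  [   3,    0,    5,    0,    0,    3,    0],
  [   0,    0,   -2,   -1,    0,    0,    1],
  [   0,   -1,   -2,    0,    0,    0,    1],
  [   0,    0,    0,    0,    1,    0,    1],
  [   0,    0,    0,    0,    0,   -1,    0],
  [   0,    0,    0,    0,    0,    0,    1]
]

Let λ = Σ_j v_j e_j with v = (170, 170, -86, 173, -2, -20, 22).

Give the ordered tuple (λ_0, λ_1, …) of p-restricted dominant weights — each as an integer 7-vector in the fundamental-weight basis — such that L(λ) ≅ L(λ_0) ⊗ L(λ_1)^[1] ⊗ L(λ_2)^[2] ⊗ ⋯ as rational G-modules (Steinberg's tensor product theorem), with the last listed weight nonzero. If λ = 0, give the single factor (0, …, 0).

((1, 2, 0, 0, 2, 2, 1), (1, 0, 1, 2, 0, 0, 1), (2, 2, 2, 2, 2, 2, 2))

Change of basis e → ω: c = M·v where v = (170, 170, -86, 173, -2, -20, 22):
  c_1 = -1*170 + 0*170 + -2*-86 + 0*173 + 0*-2 + -1*-20 + 0*22 = 22
  c_2 = 3*170 + 0*170 + 5*-86 + 0*173 + 0*-2 + 3*-20 + 0*22 = 20
  c_3 = 0*170 + 0*170 + -2*-86 + -1*173 + 0*-2 + 0*-20 + 1*22 = 21
  c_4 = 0*170 + -1*170 + -2*-86 + 0*173 + 0*-2 + 0*-20 + 1*22 = 24
  c_5 = 0*170 + 0*170 + 0*-86 + 0*173 + 1*-2 + 0*-20 + 1*22 = 20
  c_6 = 0*170 + 0*170 + 0*-86 + 0*173 + 0*-2 + -1*-20 + 0*22 = 20
  c_7 = 0*170 + 0*170 + 0*-86 + 0*173 + 0*-2 + 0*-20 + 1*22 = 22
Base-3 expansion of each c_i:
  c_1 = 22 = 1·3^0 + 1·3^1 + 2·3^2
  c_2 = 20 = 2·3^0 + 0·3^1 + 2·3^2
  c_3 = 21 = 0·3^0 + 1·3^1 + 2·3^2
  c_4 = 24 = 0·3^0 + 2·3^1 + 2·3^2
  c_5 = 20 = 2·3^0 + 0·3^1 + 2·3^2
  c_6 = 20 = 2·3^0 + 0·3^1 + 2·3^2
  c_7 = 22 = 1·3^0 + 1·3^1 + 2·3^2
p-restricted factor λ_0 = (1, 2, 0, 0, 2, 2, 1)
p-restricted factor λ_1 = (1, 0, 1, 2, 0, 0, 1)
p-restricted factor λ_2 = (2, 2, 2, 2, 2, 2, 2)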